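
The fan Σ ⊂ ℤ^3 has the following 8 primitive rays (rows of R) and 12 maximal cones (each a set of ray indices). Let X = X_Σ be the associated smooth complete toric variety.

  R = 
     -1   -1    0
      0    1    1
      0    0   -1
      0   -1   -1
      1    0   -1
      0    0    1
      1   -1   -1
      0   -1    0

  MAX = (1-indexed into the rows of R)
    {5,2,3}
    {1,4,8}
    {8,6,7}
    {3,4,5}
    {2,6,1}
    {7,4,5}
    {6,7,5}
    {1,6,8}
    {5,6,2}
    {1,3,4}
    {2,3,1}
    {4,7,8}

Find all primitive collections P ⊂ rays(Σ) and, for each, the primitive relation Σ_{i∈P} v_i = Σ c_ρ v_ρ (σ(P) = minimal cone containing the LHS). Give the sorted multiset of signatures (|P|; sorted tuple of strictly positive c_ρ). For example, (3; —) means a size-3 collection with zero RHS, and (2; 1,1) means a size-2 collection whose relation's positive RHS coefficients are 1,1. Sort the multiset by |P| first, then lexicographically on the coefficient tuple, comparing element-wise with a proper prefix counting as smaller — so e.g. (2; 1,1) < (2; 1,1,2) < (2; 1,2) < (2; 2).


|primitive collections| = 10. Relations:

  P = {2,4}:  v_{2} + v_{4} = 0  ⟹  sig = (2; —)
  P = {3,6}:  v_{3} + v_{6} = 0  ⟹  sig = (2; —)
  P = {1,5}:  v_{1} + v_{5} = v_{4}  ⟹  sig = (2; 1)
  P = {2,8}:  v_{2} + v_{8} = v_{6}  ⟹  sig = (2; 1)
  P = {3,8}:  v_{3} + v_{8} = v_{4}  ⟹  sig = (2; 1)
  P = {4,6}:  v_{4} + v_{6} = v_{8}  ⟹  sig = (2; 1)
  P = {5,8}:  v_{5} + v_{8} = v_{7}  ⟹  sig = (2; 1)
  P = {1,7}:  v_{1} + v_{7} = v_{4} + v_{8}  ⟹  sig = (2; 1,1)
  P = {2,7}:  v_{2} + v_{7} = v_{5} + v_{6}  ⟹  sig = (2; 1,1)
  P = {3,7}:  v_{3} + v_{7} = v_{4} + v_{5}  ⟹  sig = (2; 1,1)

so the primitive-relation signature multiset is
{ (2; —) ×2,  (2; 1) ×5,  (2; 1,1) ×3 }


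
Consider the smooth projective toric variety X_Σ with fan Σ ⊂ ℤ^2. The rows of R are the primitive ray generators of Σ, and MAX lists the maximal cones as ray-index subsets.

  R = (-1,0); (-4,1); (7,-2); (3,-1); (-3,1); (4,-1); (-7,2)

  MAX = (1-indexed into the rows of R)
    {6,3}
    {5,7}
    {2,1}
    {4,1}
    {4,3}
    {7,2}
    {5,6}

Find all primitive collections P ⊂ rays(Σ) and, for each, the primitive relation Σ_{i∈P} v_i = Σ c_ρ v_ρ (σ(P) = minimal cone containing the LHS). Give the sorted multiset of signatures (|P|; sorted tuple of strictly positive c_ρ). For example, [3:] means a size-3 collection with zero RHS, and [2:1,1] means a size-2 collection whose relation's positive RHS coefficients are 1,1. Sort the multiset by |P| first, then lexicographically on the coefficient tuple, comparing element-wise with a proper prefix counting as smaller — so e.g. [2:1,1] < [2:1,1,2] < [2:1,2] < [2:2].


Minimal non-faces — 14 found among 7 rays, 7 max cones:

  P = {2,6}:  v_{2} + v_{6} = 0 ; sig = [2:]
  P = {3,7}:  v_{3} + v_{7} = 0 ; sig = [2:]
  P = {4,5}:  v_{4} + v_{5} = 0 ; sig = [2:]
  P = {1,5}:  v_{1} + v_{5} = v_{2} ; sig = [2:1]
  P = {1,6}:  v_{1} + v_{6} = v_{4} ; sig = [2:1]
  P = {2,3}:  v_{2} + v_{3} = v_{4} ; sig = [2:1]
  P = {2,4}:  v_{2} + v_{4} = v_{1} ; sig = [2:1]
  P = {2,5}:  v_{2} + v_{5} = v_{7} ; sig = [2:1]
  P = {3,5}:  v_{3} + v_{5} = v_{6} ; sig = [2:1]
  P = {4,6}:  v_{4} + v_{6} = v_{3} ; sig = [2:1]
  P = {4,7}:  v_{4} + v_{7} = v_{2} ; sig = [2:1]
  P = {6,7}:  v_{6} + v_{7} = v_{5} ; sig = [2:1]
  P = {1,3}:  v_{1} + v_{3} = 2·v_{4} ; sig = [2:2]
  P = {1,7}:  v_{1} + v_{7} = 2·v_{2} ; sig = [2:2]

so the primitive-relation signature multiset is
{ [2:] ×3,  [2:1] ×9,  [2:2] ×2 }


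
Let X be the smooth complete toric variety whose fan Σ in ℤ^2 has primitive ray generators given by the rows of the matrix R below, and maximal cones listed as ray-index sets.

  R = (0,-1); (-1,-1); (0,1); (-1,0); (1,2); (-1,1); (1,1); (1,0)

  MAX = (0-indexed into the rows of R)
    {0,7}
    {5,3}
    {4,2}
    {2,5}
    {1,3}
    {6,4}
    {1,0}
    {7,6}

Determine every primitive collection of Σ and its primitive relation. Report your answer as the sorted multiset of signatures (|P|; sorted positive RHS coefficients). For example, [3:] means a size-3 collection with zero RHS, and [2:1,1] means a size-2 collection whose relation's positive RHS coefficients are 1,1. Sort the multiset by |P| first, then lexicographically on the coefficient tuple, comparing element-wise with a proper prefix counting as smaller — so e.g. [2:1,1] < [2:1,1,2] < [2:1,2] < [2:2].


20 minimal non-faces of Δ(Σ) (on 8 rays):

  • {0,2}:  v_{0} + v_{2} = 0  ⟹  sig = [2:]
  • {1,6}:  v_{1} + v_{6} = 0  ⟹  sig = [2:]
  • {3,7}:  v_{3} + v_{7} = 0  ⟹  sig = [2:]
  • {0,3}:  v_{0} + v_{3} = v_{1}  ⟹  sig = [2:1]
  • {0,4}:  v_{0} + v_{4} = v_{6}  ⟹  sig = [2:1]
  • {0,5}:  v_{0} + v_{5} = v_{3}  ⟹  sig = [2:1]
  • {0,6}:  v_{0} + v_{6} = v_{7}  ⟹  sig = [2:1]
  • {1,2}:  v_{1} + v_{2} = v_{3}  ⟹  sig = [2:1]
  • {1,4}:  v_{1} + v_{4} = v_{2}  ⟹  sig = [2:1]
  • {1,7}:  v_{1} + v_{7} = v_{0}  ⟹  sig = [2:1]
  • {2,3}:  v_{2} + v_{3} = v_{5}  ⟹  sig = [2:1]
  • {2,6}:  v_{2} + v_{6} = v_{4}  ⟹  sig = [2:1]
  • {2,7}:  v_{2} + v_{7} = v_{6}  ⟹  sig = [2:1]
  • {3,6}:  v_{3} + v_{6} = v_{2}  ⟹  sig = [2:1]
  • {5,7}:  v_{5} + v_{7} = v_{2}  ⟹  sig = [2:1]
  • {1,5}:  v_{1} + v_{5} = 2·v_{3}  ⟹  sig = [2:2]
  • {3,4}:  v_{3} + v_{4} = 2·v_{2}  ⟹  sig = [2:2]
  • {4,7}:  v_{4} + v_{7} = 2·v_{6}  ⟹  sig = [2:2]
  • {5,6}:  v_{5} + v_{6} = 2·v_{2}  ⟹  sig = [2:2]
  • {4,5}:  v_{4} + v_{5} = 3·v_{2}  ⟹  sig = [2:3]

Sorted signature multiset PRS(X):
[[2:], [2:], [2:], [2:1], [2:1], [2:1], [2:1], [2:1], [2:1], [2:1], [2:1], [2:1], [2:1], [2:1], [2:1], [2:2], [2:2], [2:2], [2:2], [2:3]]


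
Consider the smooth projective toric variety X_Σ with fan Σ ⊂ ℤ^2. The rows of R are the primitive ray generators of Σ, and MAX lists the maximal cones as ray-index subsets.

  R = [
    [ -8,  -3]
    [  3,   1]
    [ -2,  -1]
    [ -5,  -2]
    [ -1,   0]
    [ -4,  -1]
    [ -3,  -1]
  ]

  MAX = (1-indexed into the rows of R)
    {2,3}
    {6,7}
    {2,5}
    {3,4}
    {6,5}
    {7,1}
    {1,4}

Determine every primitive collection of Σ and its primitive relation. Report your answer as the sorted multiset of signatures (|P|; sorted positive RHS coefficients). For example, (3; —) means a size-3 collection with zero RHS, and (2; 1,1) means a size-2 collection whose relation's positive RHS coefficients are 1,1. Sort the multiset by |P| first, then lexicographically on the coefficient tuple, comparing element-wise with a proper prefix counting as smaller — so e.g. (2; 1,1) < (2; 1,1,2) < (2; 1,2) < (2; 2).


14 collections generate NE(X_Σ); each relation:

  P = {2,7}:  v_{2} + v_{7} = 0 — sig = (2; —)
  P = {1,2}:  v_{1} + v_{2} = v_{4} — sig = (2; 1)
  P = {2,4}:  v_{2} + v_{4} = v_{3} — sig = (2; 1)
  P = {2,6}:  v_{2} + v_{6} = v_{5} — sig = (2; 1)
  P = {3,5}:  v_{3} + v_{5} = v_{7} — sig = (2; 1)
  P = {3,7}:  v_{3} + v_{7} = v_{4} — sig = (2; 1)
  P = {4,7}:  v_{4} + v_{7} = v_{1} — sig = (2; 1)
  P = {5,7}:  v_{5} + v_{7} = v_{6} — sig = (2; 1)
  P = {1,3}:  v_{1} + v_{3} = 2·v_{4} — sig = (2; 2)
  P = {3,6}:  v_{3} + v_{6} = 2·v_{7} — sig = (2; 2)
  P = {4,5}:  v_{4} + v_{5} = 2·v_{7} — sig = (2; 2)
  P = {1,5}:  v_{1} + v_{5} = 3·v_{7} — sig = (2; 3)
  P = {4,6}:  v_{4} + v_{6} = 3·v_{7} — sig = (2; 3)
  P = {1,6}:  v_{1} + v_{6} = 4·v_{7} — sig = (2; 4)

so the primitive-relation signature multiset is
    |P|=2: 14 collections, coeffs (), (1), (1), (1), (1), (1), (1), (1), (2), (2), (2), (3), (3), (4)


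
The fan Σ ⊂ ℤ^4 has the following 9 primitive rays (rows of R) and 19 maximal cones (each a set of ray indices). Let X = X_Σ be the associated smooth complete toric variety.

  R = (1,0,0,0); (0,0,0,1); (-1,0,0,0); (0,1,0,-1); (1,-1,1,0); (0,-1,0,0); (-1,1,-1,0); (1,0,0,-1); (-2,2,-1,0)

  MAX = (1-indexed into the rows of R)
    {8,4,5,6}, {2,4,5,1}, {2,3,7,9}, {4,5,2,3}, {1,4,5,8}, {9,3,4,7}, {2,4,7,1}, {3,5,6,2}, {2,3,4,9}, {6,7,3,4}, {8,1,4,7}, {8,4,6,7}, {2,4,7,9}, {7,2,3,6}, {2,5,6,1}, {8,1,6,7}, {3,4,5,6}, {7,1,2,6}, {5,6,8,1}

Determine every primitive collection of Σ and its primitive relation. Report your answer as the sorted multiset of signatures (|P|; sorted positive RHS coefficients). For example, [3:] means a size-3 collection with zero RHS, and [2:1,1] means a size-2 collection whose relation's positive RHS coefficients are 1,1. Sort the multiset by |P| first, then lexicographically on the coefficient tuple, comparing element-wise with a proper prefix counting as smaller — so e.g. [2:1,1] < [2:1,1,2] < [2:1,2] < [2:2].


11 collections generate NE(X_Σ); each relation:

  P={1,3}:  v_{1} + v_{3} = 0 ; sig = [2:]
  P={5,7}:  v_{5} + v_{7} = 0 ; sig = [2:]
  P={2,8}:  v_{2} + v_{8} = v_{1} ; sig = [2:1]
  P={3,8}:  v_{3} + v_{8} = v_{4} + v_{6} ; sig = [2:1,1]
  P={6,9}:  v_{6} + v_{9} = v_{3} + v_{7} ; sig = [2:1,1]
  P={8,9}:  v_{8} + v_{9} = v_{4} + v_{7} ; sig = [2:1,1]
  P={1,9}:  v_{1} + v_{9} = v_{2} + v_{4} + v_{7} ; sig = [2:1,1,1]
  P={5,9}:  v_{5} + v_{9} = v_{2} + v_{3} + v_{4} ; sig = [2:1,1,1]
  P={2,4,6}:  v_{2} + v_{4} + v_{6} = 0 ; sig = [3:]
  P={1,4,6}:  v_{1} + v_{4} + v_{6} = v_{8} ; sig = [3:1]
  P={2,3,4,7}:  v_{2} + v_{3} + v_{4} + v_{7} = v_{9} ; sig = [4:1]

so the primitive-relation signature multiset is
[[2:], [2:], [2:1], [2:1,1], [2:1,1], [2:1,1], [2:1,1,1], [2:1,1,1], [3:], [3:1], [4:1]]


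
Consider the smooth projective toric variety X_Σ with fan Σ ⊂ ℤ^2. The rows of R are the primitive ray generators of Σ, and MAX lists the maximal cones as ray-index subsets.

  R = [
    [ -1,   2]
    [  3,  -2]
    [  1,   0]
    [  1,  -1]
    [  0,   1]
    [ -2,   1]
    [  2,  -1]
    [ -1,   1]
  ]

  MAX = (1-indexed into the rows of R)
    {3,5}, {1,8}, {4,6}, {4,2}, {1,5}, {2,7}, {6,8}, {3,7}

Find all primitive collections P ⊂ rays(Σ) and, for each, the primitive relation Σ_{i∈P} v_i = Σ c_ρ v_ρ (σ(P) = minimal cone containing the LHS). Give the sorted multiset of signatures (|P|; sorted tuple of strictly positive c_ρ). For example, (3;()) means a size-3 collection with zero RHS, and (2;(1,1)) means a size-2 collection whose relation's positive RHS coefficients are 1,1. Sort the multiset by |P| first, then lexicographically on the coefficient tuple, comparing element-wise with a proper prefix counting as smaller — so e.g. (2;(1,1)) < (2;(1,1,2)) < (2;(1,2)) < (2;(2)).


|primitive collections| = 20. Relations:

  P={4,8}:  v_{4} + v_{8} = 0  so sig = (2;())
  P={6,7}:  v_{6} + v_{7} = 0  so sig = (2;())
  P={1,4}:  v_{1} + v_{4} = v_{5}  so sig = (2;(1))
  P={2,6}:  v_{2} + v_{6} = v_{4}  so sig = (2;(1))
  P={2,8}:  v_{2} + v_{8} = v_{7}  so sig = (2;(1))
  P={3,4}:  v_{3} + v_{4} = v_{7}  so sig = (2;(1))
  P={3,6}:  v_{3} + v_{6} = v_{8}  so sig = (2;(1))
  P={3,8}:  v_{3} + v_{8} = v_{5}  so sig = (2;(1))
  P={4,5}:  v_{4} + v_{5} = v_{3}  so sig = (2;(1))
  P={4,7}:  v_{4} + v_{7} = v_{2}  so sig = (2;(1))
  P={5,8}:  v_{5} + v_{8} = v_{1}  so sig = (2;(1))
  P={7,8}:  v_{7} + v_{8} = v_{3}  so sig = (2;(1))
  P={1,7}:  v_{1} + v_{7} = v_{3} + v_{5}  so sig = (2;(1,1))
  P={2,5}:  v_{2} + v_{5} = v_{3} + v_{7}  so sig = (2;(1,1))
  P={1,2}:  v_{1} + v_{2} = 2·v_{3}  so sig = (2;(2))
  P={1,3}:  v_{1} + v_{3} = 2·v_{5}  so sig = (2;(2))
  P={2,3}:  v_{2} + v_{3} = 2·v_{7}  so sig = (2;(2))
  P={5,6}:  v_{5} + v_{6} = 2·v_{8}  so sig = (2;(2))
  P={5,7}:  v_{5} + v_{7} = 2·v_{3}  so sig = (2;(2))
  P={1,6}:  v_{1} + v_{6} = 3·v_{8}  so sig = (2;(3))

so the primitive-relation signature multiset is
{ (2;()) ×2,  (2;(1)) ×10,  (2;(1,1)) ×2,  (2;(2)) ×5,  (2;(3)) }


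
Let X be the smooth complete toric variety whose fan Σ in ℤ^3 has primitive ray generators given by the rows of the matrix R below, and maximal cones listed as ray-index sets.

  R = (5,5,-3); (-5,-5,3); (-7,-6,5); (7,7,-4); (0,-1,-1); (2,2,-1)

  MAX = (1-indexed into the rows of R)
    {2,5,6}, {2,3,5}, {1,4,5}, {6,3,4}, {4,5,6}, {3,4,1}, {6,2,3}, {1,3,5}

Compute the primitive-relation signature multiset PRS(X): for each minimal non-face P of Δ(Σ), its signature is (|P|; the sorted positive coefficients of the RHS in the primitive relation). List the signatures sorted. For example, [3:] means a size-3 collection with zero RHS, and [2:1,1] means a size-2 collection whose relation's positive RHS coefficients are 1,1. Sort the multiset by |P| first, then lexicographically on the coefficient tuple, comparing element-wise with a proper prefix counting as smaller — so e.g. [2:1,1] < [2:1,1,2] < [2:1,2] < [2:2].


|primitive collections| = 5. Relations:

  P={1,2}:  v_{1} + v_{2} = 0  ⟹  sig = [2:]
  P={1,6}:  v_{1} + v_{6} = v_{4}  ⟹  sig = [2:1]
  P={2,4}:  v_{2} + v_{4} = v_{6}  ⟹  sig = [2:1]
  P={3,4,5}:  v_{3} + v_{4} + v_{5} = 0  ⟹  sig = [3:]
  P={3,5,6}:  v_{3} + v_{5} + v_{6} = v_{2}  ⟹  sig = [3:1]

Sorted signature multiset PRS(X):
[[2:], [2:1], [2:1], [3:], [3:1]]


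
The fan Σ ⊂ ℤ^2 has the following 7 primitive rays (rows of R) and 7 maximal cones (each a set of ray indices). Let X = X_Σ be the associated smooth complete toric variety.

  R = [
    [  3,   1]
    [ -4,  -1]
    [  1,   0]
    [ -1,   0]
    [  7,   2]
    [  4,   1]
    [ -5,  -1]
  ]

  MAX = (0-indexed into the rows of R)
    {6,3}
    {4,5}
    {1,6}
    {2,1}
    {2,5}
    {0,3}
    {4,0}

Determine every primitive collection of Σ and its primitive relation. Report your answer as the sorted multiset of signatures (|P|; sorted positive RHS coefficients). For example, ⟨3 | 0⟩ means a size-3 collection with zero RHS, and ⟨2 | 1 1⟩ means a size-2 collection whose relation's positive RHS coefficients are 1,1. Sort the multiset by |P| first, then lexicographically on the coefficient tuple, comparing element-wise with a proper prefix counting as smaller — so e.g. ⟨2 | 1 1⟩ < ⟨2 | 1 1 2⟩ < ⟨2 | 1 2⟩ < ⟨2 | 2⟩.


|primitive collections| = 14. Relations:

  P={1,5}:  v_{1} + v_{5} = 0 — sig = ⟨2 | 0⟩
  P={2,3}:  v_{2} + v_{3} = 0 — sig = ⟨2 | 0⟩
  P={0,1}:  v_{0} + v_{1} = v_{3} — sig = ⟨2 | 1⟩
  P={0,2}:  v_{0} + v_{2} = v_{5} — sig = ⟨2 | 1⟩
  P={0,5}:  v_{0} + v_{5} = v_{4} — sig = ⟨2 | 1⟩
  P={1,3}:  v_{1} + v_{3} = v_{6} — sig = ⟨2 | 1⟩
  P={1,4}:  v_{1} + v_{4} = v_{0} — sig = ⟨2 | 1⟩
  P={2,6}:  v_{2} + v_{6} = v_{1} — sig = ⟨2 | 1⟩
  P={3,5}:  v_{3} + v_{5} = v_{0} — sig = ⟨2 | 1⟩
  P={5,6}:  v_{5} + v_{6} = v_{3} — sig = ⟨2 | 1⟩
  P={4,6}:  v_{4} + v_{6} = v_{0} + v_{3} — sig = ⟨2 | 1 1⟩
  P={0,6}:  v_{0} + v_{6} = 2·v_{3} — sig = ⟨2 | 2⟩
  P={2,4}:  v_{2} + v_{4} = 2·v_{5} — sig = ⟨2 | 2⟩
  P={3,4}:  v_{3} + v_{4} = 2·v_{0} — sig = ⟨2 | 2⟩

Sorted signature multiset PRS(X):
{ ⟨2 | 0⟩ ×2,  ⟨2 | 1⟩ ×8,  ⟨2 | 1 1⟩,  ⟨2 | 2⟩ ×3 }


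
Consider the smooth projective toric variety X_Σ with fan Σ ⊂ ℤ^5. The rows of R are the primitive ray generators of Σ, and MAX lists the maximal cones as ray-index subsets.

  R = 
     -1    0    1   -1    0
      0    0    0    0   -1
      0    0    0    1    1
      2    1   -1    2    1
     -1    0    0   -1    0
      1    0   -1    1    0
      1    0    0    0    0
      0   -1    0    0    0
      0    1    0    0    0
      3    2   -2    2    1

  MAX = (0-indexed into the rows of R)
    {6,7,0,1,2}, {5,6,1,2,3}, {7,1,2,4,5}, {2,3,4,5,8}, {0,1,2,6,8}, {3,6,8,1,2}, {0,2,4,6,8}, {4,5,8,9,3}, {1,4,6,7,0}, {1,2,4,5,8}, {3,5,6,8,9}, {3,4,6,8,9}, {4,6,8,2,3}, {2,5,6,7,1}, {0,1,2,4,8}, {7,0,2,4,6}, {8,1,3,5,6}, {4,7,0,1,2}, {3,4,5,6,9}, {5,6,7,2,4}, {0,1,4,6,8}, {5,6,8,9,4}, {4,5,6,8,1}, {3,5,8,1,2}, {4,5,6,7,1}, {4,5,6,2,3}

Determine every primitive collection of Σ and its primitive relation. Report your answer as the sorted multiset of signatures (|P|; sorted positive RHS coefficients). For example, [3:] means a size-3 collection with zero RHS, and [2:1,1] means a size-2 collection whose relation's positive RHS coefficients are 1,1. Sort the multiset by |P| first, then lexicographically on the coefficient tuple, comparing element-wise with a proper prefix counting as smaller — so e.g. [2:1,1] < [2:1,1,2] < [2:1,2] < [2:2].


Δ(Σ) — 10 vertices, 12 min non-faces:

  • {0,5}:  v_{0} + v_{5} = 0  ⇒ sig = [2:]
  • {7,8}:  v_{7} + v_{8} = 0  ⇒ sig = [2:]
  • {0,3}:  v_{0} + v_{3} = v_{2} + v_{6} + v_{8}  ⇒ sig = [2:1,1,1]
  • {3,7}:  v_{3} + v_{7} = v_{2} + v_{5} + v_{6}  ⇒ sig = [2:1,1,1]
  • {0,9}:  v_{0} + v_{9} = v_{3} + v_{4} + v_{6} + v_{8}  ⇒ sig = [2:1,1,1,1]
  • {7,9}:  v_{7} + v_{9} = v_{3} + v_{4} + v_{5} + v_{6}  ⇒ sig = [2:1,1,1,1]
  • {2,9}:  v_{2} + v_{9} = 2·v_{3} + v_{4}  ⇒ sig = [2:1,2]
  • {1,9}:  v_{1} + v_{9} = 2·v_{5} + v_{6} + 2·v_{8}  ⇒ sig = [2:1,2,2]
  • {1,3,4}:  v_{1} + v_{3} + v_{4} = v_{5} + v_{8}  ⇒ sig = [3:1,1]
  • {1,2,4,6}:  v_{1} + v_{2} + v_{4} + v_{6} = 0  ⇒ sig = [4:]
  • {2,5,6,8}:  v_{2} + v_{5} + v_{6} + v_{8} = v_{3}  ⇒ sig = [4:1]
  • {3,4,5,6,8}:  v_{3} + v_{4} + v_{5} + v_{6} + v_{8} = v_{9}  ⇒ sig = [5:1]

so the primitive-relation signature multiset is
    [2:]
    [2:]
    [2:1,1,1]
    [2:1,1,1]
    [2:1,1,1,1]
    [2:1,1,1,1]
    [2:1,2]
    [2:1,2,2]
    [3:1,1]
    [4:]
    [4:1]
    [5:1]


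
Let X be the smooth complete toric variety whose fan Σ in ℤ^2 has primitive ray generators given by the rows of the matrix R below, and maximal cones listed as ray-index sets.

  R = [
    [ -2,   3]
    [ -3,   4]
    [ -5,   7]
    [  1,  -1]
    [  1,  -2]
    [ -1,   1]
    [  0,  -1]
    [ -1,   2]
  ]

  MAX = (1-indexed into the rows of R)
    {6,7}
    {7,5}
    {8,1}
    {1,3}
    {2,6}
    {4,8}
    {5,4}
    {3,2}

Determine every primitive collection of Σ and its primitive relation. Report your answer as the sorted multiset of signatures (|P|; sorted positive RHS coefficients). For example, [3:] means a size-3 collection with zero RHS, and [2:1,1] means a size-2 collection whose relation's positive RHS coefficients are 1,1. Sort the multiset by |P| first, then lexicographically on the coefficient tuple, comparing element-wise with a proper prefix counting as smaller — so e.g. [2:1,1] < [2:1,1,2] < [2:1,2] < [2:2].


Minimal non-faces — 20 found among 8 rays, 8 max cones:

  • {4,6}:  v_{4} + v_{6} = 0  ⟹  sig = [2:]
  • {5,8}:  v_{5} + v_{8} = 0  ⟹  sig = [2:]
  • {1,2}:  v_{1} + v_{2} = v_{3}  ⟹  sig = [2:1]
  • {1,4}:  v_{1} + v_{4} = v_{8}  ⟹  sig = [2:1]
  • {1,5}:  v_{1} + v_{5} = v_{6}  ⟹  sig = [2:1]
  • {1,6}:  v_{1} + v_{6} = v_{2}  ⟹  sig = [2:1]
  • {2,4}:  v_{2} + v_{4} = v_{1}  ⟹  sig = [2:1]
  • {4,7}:  v_{4} + v_{7} = v_{5}  ⟹  sig = [2:1]
  • {5,6}:  v_{5} + v_{6} = v_{7}  ⟹  sig = [2:1]
  • {6,8}:  v_{6} + v_{8} = v_{1}  ⟹  sig = [2:1]
  • {7,8}:  v_{7} + v_{8} = v_{6}  ⟹  sig = [2:1]
  • {3,5}:  v_{3} + v_{5} = v_{2} + v_{6}  ⟹  sig = [2:1,1]
  • {3,7}:  v_{3} + v_{7} = v_{2} + 2·v_{6}  ⟹  sig = [2:1,2]
  • {1,7}:  v_{1} + v_{7} = 2·v_{6}  ⟹  sig = [2:2]
  • {2,5}:  v_{2} + v_{5} = 2·v_{6}  ⟹  sig = [2:2]
  • {2,8}:  v_{2} + v_{8} = 2·v_{1}  ⟹  sig = [2:2]
  • {3,4}:  v_{3} + v_{4} = 2·v_{1}  ⟹  sig = [2:2]
  • {3,6}:  v_{3} + v_{6} = 2·v_{2}  ⟹  sig = [2:2]
  • {2,7}:  v_{2} + v_{7} = 3·v_{6}  ⟹  sig = [2:3]
  • {3,8}:  v_{3} + v_{8} = 3·v_{1}  ⟹  sig = [2:3]

Hence PRS(X_Σ) =
{ [2:] ×2,  [2:1] ×9,  [2:1,1],  [2:1,2],  [2:2] ×5,  [2:3] ×2 }


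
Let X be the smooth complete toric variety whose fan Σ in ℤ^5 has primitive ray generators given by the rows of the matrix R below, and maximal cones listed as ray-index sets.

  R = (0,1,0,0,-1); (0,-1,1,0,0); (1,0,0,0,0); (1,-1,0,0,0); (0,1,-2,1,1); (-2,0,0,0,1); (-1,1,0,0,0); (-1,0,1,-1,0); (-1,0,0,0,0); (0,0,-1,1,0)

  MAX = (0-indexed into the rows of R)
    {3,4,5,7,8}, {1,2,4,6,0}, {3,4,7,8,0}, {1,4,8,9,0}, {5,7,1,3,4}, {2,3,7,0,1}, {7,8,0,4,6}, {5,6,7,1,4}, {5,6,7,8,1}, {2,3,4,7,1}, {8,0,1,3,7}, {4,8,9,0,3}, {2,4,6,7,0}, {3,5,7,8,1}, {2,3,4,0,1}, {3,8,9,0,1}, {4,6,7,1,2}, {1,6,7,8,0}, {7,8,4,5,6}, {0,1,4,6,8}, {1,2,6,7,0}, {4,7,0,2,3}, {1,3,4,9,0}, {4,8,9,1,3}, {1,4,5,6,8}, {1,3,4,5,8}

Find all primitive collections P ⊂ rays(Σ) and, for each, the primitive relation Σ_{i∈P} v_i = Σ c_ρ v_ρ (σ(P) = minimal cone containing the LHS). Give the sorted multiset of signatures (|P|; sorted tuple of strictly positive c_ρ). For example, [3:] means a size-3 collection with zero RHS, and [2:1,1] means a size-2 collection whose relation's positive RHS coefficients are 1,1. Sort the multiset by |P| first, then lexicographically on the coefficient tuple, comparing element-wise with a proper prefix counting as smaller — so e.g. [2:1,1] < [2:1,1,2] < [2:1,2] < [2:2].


Minimal non-faces — 11 found among 10 rays, 26 max cones:

  {2,8}:  v_{2} + v_{8} = 0  ⟹  sig = [2:]
  {3,6}:  v_{3} + v_{6} = 0  ⟹  sig = [2:]
  {7,9}:  v_{7} + v_{9} = v_{8}  ⟹  sig = [2:1]
  {0,5}:  v_{0} + v_{5} = v_{6} + v_{8}  ⟹  sig = [2:1,1]
  {2,5}:  v_{2} + v_{5} = v_{1} + v_{4} + v_{7}  ⟹  sig = [2:1,1,1]
  {2,9}:  v_{2} + v_{9} = v_{0} + v_{1} + v_{3} + v_{4}  ⟹  sig = [2:1,1,1,1]
  {6,9}:  v_{6} + v_{9} = v_{0} + v_{1} + v_{4} + v_{8}  ⟹  sig = [2:1,1,1,1]
  {5,9}:  v_{5} + v_{9} = v_{1} + v_{4} + 2·v_{8}  ⟹  sig = [2:1,1,2]
  {0,1,4,7}:  v_{0} + v_{1} + v_{4} + v_{7} = v_{6}  ⟹  sig = [4:1]
  {1,4,7,8}:  v_{1} + v_{4} + v_{7} + v_{8} = v_{5}  ⟹  sig = [4:1]
  {0,1,3,4,8}:  v_{0} + v_{1} + v_{3} + v_{4} + v_{8} = v_{9}  ⟹  sig = [5:1]

so the primitive-relation signature multiset is
[[2:], [2:], [2:1], [2:1,1], [2:1,1,1], [2:1,1,1,1], [2:1,1,1,1], [2:1,1,2], [4:1], [4:1], [5:1]]


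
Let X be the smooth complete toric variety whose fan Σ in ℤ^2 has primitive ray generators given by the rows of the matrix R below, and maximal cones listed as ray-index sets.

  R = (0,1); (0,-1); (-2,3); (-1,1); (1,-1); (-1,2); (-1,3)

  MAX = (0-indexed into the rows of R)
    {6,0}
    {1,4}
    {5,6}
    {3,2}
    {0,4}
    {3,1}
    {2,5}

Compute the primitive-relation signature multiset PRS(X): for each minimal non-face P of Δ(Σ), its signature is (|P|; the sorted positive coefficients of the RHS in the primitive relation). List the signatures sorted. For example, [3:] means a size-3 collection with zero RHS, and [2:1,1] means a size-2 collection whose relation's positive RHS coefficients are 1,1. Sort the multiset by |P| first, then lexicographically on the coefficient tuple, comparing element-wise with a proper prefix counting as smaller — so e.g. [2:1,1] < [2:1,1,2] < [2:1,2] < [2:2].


14 minimal non-faces of Δ(Σ) (on 7 rays):

  P={0,1}:  v_{0} + v_{1} = 0  →  sig = [2:]
  P={3,4}:  v_{3} + v_{4} = 0  →  sig = [2:]
  P={0,3}:  v_{0} + v_{3} = v_{5}  →  sig = [2:1]
  P={0,5}:  v_{0} + v_{5} = v_{6}  →  sig = [2:1]
  P={1,5}:  v_{1} + v_{5} = v_{3}  →  sig = [2:1]
  P={1,6}:  v_{1} + v_{6} = v_{5}  →  sig = [2:1]
  P={2,4}:  v_{2} + v_{4} = v_{5}  →  sig = [2:1]
  P={3,5}:  v_{3} + v_{5} = v_{2}  →  sig = [2:1]
  P={4,5}:  v_{4} + v_{5} = v_{0}  →  sig = [2:1]
  P={0,2}:  v_{0} + v_{2} = 2·v_{5}  →  sig = [2:2]
  P={1,2}:  v_{1} + v_{2} = 2·v_{3}  →  sig = [2:2]
  P={3,6}:  v_{3} + v_{6} = 2·v_{5}  →  sig = [2:2]
  P={4,6}:  v_{4} + v_{6} = 2·v_{0}  →  sig = [2:2]
  P={2,6}:  v_{2} + v_{6} = 3·v_{5}  →  sig = [2:3]

Signatures (|P|; sorted positive RHS coefficients), sorted:
[[2:], [2:], [2:1], [2:1], [2:1], [2:1], [2:1], [2:1], [2:1], [2:2], [2:2], [2:2], [2:2], [2:3]]


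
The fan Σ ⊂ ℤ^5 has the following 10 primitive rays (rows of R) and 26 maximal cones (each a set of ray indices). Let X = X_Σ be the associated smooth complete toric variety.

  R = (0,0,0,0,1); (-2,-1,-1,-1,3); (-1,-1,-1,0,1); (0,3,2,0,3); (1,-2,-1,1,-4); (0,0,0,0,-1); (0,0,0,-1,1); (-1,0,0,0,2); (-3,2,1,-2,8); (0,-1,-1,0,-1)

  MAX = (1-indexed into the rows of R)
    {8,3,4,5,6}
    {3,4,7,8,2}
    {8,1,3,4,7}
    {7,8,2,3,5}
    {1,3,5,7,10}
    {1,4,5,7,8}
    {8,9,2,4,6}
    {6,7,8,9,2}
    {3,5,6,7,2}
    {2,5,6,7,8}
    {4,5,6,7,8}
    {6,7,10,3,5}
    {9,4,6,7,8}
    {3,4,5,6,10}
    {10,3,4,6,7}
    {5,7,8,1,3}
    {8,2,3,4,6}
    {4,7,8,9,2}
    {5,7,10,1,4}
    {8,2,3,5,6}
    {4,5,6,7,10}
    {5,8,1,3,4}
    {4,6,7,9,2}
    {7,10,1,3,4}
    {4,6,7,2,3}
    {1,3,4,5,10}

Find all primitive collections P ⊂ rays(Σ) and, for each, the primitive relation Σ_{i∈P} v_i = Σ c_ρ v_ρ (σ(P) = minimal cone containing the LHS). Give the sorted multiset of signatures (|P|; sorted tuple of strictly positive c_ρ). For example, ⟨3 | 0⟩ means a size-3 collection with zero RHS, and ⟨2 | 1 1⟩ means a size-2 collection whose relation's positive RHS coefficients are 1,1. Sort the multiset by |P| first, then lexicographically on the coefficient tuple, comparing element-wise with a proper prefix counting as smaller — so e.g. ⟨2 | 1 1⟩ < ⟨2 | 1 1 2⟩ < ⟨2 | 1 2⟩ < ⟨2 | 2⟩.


|primitive collections| = 12. Relations:

  {1,6}:  v_{1} + v_{6} = 0  so sig = ⟨2 | 0⟩
  {8,10}:  v_{8} + v_{10} = v_{3}  so sig = ⟨2 | 1⟩
  {1,2}:  v_{1} + v_{2} = v_{3} + v_{7} + v_{8}  so sig = ⟨2 | 1 1 1⟩
  {1,9}:  v_{1} + v_{9} = v_{2} + v_{4} + v_{7} + v_{8}  so sig = ⟨2 | 1 1 1 1⟩
  {9,10}:  v_{9} + v_{10} = v_{2} + v_{3} + v_{4} + v_{6} + v_{7}  so sig = ⟨2 | 1 1 1 1 1⟩
  {2,10}:  v_{2} + v_{10} = 2·v_{3} + v_{6} + v_{7}  so sig = ⟨2 | 1 1 2⟩
  {5,9}:  v_{5} + v_{9} = v_{6} + v_{7} + 2·v_{8}  so sig = ⟨2 | 1 1 2⟩
  {3,9}:  v_{3} + v_{9} = 2·v_{2} + v_{4}  so sig = ⟨2 | 1 2⟩
  {2,4,5}:  v_{2} + v_{4} + v_{5} = v_{8}  so sig = ⟨3 | 1⟩
  {3,4,5,7}:  v_{3} + v_{4} + v_{5} + v_{7} = v_{1}  so sig = ⟨4 | 1⟩
  {3,6,7,8}:  v_{3} + v_{6} + v_{7} + v_{8} = v_{2}  so sig = ⟨4 | 1⟩
  {2,4,6,7,8}:  v_{2} + v_{4} + v_{6} + v_{7} + v_{8} = v_{9}  so sig = ⟨5 | 1⟩

Hence PRS(X_Σ) =
[⟨2 | 0⟩, ⟨2 | 1⟩, ⟨2 | 1 1 1⟩, ⟨2 | 1 1 1 1⟩, ⟨2 | 1 1 1 1 1⟩, ⟨2 | 1 1 2⟩, ⟨2 | 1 1 2⟩, ⟨2 | 1 2⟩, ⟨3 | 1⟩, ⟨4 | 1⟩, ⟨4 | 1⟩, ⟨5 | 1⟩]


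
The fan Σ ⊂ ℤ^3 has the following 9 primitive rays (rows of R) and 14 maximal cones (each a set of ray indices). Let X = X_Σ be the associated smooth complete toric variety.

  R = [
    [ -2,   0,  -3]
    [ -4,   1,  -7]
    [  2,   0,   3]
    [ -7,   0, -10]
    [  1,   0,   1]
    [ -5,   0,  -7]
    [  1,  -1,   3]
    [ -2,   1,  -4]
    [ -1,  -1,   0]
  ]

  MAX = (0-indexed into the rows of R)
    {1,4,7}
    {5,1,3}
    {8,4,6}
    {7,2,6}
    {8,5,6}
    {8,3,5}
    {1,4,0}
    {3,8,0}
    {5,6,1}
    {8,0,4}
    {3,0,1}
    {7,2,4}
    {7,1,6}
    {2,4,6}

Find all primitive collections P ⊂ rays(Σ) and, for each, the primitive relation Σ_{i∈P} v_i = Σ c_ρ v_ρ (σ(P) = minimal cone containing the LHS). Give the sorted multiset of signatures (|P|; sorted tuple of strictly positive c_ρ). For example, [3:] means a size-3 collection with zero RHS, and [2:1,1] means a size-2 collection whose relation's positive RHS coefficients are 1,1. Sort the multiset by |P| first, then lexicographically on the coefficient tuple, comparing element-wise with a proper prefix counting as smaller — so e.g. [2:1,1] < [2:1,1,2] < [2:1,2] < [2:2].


Primitive collections (17):

  P={0,2}:  v_{0} + v_{2} = 0  →  sig = [2:]
  P={0,5}:  v_{0} + v_{5} = v_{3}  →  sig = [2:1]
  P={0,6}:  v_{0} + v_{6} = v_{8}  →  sig = [2:1]
  P={0,7}:  v_{0} + v_{7} = v_{1}  →  sig = [2:1]
  P={1,2}:  v_{1} + v_{2} = v_{7}  →  sig = [2:1]
  P={1,8}:  v_{1} + v_{8} = v_{5}  →  sig = [2:1]
  P={2,3}:  v_{2} + v_{3} = v_{5}  →  sig = [2:1]
  P={2,8}:  v_{2} + v_{8} = v_{6}  →  sig = [2:1]
  P={2,5}:  v_{2} + v_{5} = v_{1} + v_{6}  →  sig = [2:1,1]
  P={3,6}:  v_{3} + v_{6} = v_{5} + v_{8}  →  sig = [2:1,1]
  P={3,7}:  v_{3} + v_{7} = v_{1} + v_{5}  →  sig = [2:1,1]
  P={7,8}:  v_{7} + v_{8} = v_{1} + v_{6}  →  sig = [2:1,1]
  P={5,7}:  v_{5} + v_{7} = 2·v_{1} + v_{6}  →  sig = [2:1,2]
  P={4,5}:  v_{4} + v_{5} = 2·v_{0}  →  sig = [2:2]
  P={3,4}:  v_{3} + v_{4} = 3·v_{0}  →  sig = [2:3]
  P={4,6,7}:  v_{4} + v_{6} + v_{7} = 0  →  sig = [3:]
  P={1,4,6}:  v_{1} + v_{4} + v_{6} = v_{0}  →  sig = [3:1]

so the primitive-relation signature multiset is
{ [2:],  [2:1] ×7,  [2:1,1] ×4,  [2:1,2],  [2:2],  [2:3],  [3:],  [3:1] }


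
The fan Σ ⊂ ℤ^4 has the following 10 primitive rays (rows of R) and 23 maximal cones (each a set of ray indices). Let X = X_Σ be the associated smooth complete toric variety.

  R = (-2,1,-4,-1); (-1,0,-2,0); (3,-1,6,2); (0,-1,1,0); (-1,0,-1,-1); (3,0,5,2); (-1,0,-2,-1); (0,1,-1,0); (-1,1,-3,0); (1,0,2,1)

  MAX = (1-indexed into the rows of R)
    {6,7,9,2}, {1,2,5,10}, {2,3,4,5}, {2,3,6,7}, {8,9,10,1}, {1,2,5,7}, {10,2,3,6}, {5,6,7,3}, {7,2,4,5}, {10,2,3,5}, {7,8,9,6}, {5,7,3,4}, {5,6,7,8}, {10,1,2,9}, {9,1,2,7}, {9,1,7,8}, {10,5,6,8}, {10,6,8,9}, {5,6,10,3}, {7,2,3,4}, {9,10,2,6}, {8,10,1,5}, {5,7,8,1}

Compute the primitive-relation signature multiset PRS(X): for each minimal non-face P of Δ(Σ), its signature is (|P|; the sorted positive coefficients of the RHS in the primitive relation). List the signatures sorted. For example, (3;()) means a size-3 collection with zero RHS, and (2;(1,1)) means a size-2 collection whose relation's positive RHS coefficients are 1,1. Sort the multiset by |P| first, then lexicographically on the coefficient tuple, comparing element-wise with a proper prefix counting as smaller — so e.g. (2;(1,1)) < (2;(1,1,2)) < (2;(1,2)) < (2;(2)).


|primitive collections| = 14. Relations:

  {4,8}:  v_{4} + v_{8} = 0  ⟹  sig = (2;())
  {7,10}:  v_{7} + v_{10} = 0  ⟹  sig = (2;())
  {1,3}:  v_{1} + v_{3} = v_{10}  ⟹  sig = (2;(1))
  {2,8}:  v_{2} + v_{8} = v_{9}  ⟹  sig = (2;(1))
  {3,8}:  v_{3} + v_{8} = v_{6}  ⟹  sig = (2;(1))
  {4,6}:  v_{4} + v_{6} = v_{3}  ⟹  sig = (2;(1))
  {4,9}:  v_{4} + v_{9} = v_{2}  ⟹  sig = (2;(1))
  {5,9}:  v_{5} + v_{9} = v_{1}  ⟹  sig = (2;(1))
  {1,4}:  v_{1} + v_{4} = v_{2} + v_{5}  ⟹  sig = (2;(1,1))
  {1,6}:  v_{1} + v_{6} = v_{8} + v_{10}  ⟹  sig = (2;(1,1))
  {3,9}:  v_{3} + v_{9} = v_{2} + v_{6}  ⟹  sig = (2;(1,1))
  {4,10}:  v_{4} + v_{10} = v_{2} + v_{3} + v_{5}  ⟹  sig = (2;(1,1,1))
  {2,5,6}:  v_{2} + v_{5} + v_{6} = v_{10}  ⟹  sig = (3;(1))
  {2,3,5,7}:  v_{2} + v_{3} + v_{5} + v_{7} = v_{4}  ⟹  sig = (4;(1))

Hence PRS(X_Σ) =
    (2;())
    (2;())
    (2;(1))
    (2;(1))
    (2;(1))
    (2;(1))
    (2;(1))
    (2;(1))
    (2;(1,1))
    (2;(1,1))
    (2;(1,1))
    (2;(1,1,1))
    (3;(1))
    (4;(1))


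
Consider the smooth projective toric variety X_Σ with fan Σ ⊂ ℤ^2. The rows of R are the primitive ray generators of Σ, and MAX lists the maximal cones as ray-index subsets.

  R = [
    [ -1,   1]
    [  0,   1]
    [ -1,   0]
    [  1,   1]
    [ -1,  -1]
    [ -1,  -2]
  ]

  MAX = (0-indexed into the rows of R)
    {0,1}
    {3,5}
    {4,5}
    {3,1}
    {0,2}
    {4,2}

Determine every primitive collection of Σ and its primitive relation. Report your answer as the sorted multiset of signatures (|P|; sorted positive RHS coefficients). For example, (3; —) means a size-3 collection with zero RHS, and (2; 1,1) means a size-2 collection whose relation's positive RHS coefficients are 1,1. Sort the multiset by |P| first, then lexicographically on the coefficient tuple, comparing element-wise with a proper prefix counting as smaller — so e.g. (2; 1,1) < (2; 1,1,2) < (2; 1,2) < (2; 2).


9 collections generate NE(X_Σ); each relation:

  {3,4}:  v_{3} + v_{4} = 0  so sig = (2; —)
  {1,2}:  v_{1} + v_{2} = v_{0}  so sig = (2; 1)
  {1,4}:  v_{1} + v_{4} = v_{2}  so sig = (2; 1)
  {1,5}:  v_{1} + v_{5} = v_{4}  so sig = (2; 1)
  {2,3}:  v_{2} + v_{3} = v_{1}  so sig = (2; 1)
  {0,5}:  v_{0} + v_{5} = v_{2} + v_{4}  so sig = (2; 1,1)
  {0,3}:  v_{0} + v_{3} = 2·v_{1}  so sig = (2; 2)
  {0,4}:  v_{0} + v_{4} = 2·v_{2}  so sig = (2; 2)
  {2,5}:  v_{2} + v_{5} = 2·v_{4}  so sig = (2; 2)

Sorted signature multiset PRS(X):
[(2; —), (2; 1), (2; 1), (2; 1), (2; 1), (2; 1,1), (2; 2), (2; 2), (2; 2)]


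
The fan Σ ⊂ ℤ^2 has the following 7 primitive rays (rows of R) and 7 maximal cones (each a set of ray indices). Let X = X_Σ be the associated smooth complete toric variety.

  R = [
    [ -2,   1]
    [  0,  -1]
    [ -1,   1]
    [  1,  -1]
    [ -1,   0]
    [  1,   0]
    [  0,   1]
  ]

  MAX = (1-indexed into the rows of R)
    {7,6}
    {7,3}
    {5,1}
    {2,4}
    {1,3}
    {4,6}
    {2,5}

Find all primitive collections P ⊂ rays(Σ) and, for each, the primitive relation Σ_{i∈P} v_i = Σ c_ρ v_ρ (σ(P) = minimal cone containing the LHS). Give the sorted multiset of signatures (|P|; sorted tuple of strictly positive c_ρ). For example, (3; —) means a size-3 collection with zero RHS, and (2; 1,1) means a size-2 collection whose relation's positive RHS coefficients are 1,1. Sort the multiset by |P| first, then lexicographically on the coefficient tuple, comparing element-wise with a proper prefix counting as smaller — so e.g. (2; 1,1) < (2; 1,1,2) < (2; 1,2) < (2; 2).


Minimal non-faces — 14 found among 7 rays, 7 max cones:

  {2,7}:  v_{2} + v_{7} = 0  so sig = (2; —)
  {3,4}:  v_{3} + v_{4} = 0  so sig = (2; —)
  {5,6}:  v_{5} + v_{6} = 0  so sig = (2; —)
  {1,4}:  v_{1} + v_{4} = v_{5}  so sig = (2; 1)
  {1,6}:  v_{1} + v_{6} = v_{3}  so sig = (2; 1)
  {2,3}:  v_{2} + v_{3} = v_{5}  so sig = (2; 1)
  {2,6}:  v_{2} + v_{6} = v_{4}  so sig = (2; 1)
  {3,5}:  v_{3} + v_{5} = v_{1}  so sig = (2; 1)
  {3,6}:  v_{3} + v_{6} = v_{7}  so sig = (2; 1)
  {4,5}:  v_{4} + v_{5} = v_{2}  so sig = (2; 1)
  {4,7}:  v_{4} + v_{7} = v_{6}  so sig = (2; 1)
  {5,7}:  v_{5} + v_{7} = v_{3}  so sig = (2; 1)
  {1,2}:  v_{1} + v_{2} = 2·v_{5}  so sig = (2; 2)
  {1,7}:  v_{1} + v_{7} = 2·v_{3}  so sig = (2; 2)

Signatures (|P|; sorted positive RHS coefficients), sorted:
    (2; —)
    (2; —)
    (2; —)
    (2; 1)
    (2; 1)
    (2; 1)
    (2; 1)
    (2; 1)
    (2; 1)
    (2; 1)
    (2; 1)
    (2; 1)
    (2; 2)
    (2; 2)


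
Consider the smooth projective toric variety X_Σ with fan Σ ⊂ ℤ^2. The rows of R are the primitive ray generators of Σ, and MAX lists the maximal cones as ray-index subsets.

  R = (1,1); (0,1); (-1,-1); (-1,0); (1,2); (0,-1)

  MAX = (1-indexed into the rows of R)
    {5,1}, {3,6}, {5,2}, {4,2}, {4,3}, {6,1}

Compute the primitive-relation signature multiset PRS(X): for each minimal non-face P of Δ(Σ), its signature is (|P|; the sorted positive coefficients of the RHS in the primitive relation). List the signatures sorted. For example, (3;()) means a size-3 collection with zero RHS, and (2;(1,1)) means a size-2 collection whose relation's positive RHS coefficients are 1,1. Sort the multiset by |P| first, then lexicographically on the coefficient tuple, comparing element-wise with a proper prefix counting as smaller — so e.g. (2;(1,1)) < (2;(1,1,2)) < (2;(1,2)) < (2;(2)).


Σ has 9 primitive collections:

  P = {1,3}:  v_{1} + v_{3} = 0 ; sig = (2;())
  P = {2,6}:  v_{2} + v_{6} = 0 ; sig = (2;())
  P = {1,2}:  v_{1} + v_{2} = v_{5} ; sig = (2;(1))
  P = {1,4}:  v_{1} + v_{4} = v_{2} ; sig = (2;(1))
  P = {2,3}:  v_{2} + v_{3} = v_{4} ; sig = (2;(1))
  P = {3,5}:  v_{3} + v_{5} = v_{2} ; sig = (2;(1))
  P = {4,6}:  v_{4} + v_{6} = v_{3} ; sig = (2;(1))
  P = {5,6}:  v_{5} + v_{6} = v_{1} ; sig = (2;(1))
  P = {4,5}:  v_{4} + v_{5} = 2·v_{2} ; sig = (2;(2))

so the primitive-relation signature multiset is
    (2;())
    (2;())
    (2;(1))
    (2;(1))
    (2;(1))
    (2;(1))
    (2;(1))
    (2;(1))
    (2;(2))


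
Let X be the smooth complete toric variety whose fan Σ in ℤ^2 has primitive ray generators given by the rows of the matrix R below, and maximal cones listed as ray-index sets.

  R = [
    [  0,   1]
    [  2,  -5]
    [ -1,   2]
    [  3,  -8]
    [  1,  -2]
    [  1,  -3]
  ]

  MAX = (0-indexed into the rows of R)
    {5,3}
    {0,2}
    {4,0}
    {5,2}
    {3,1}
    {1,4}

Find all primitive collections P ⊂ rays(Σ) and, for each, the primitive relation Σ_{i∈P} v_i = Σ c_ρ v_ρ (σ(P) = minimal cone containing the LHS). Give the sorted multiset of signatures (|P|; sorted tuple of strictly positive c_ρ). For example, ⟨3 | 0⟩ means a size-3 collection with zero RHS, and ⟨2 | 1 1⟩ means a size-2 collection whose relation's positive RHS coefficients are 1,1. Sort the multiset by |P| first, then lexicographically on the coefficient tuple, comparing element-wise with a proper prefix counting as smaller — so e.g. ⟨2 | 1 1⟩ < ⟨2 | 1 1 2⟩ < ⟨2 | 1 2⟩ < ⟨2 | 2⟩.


Δ(Σ) — 6 vertices, 9 min non-faces:

  P={2,4}:  v_{2} + v_{4} = 0  so sig = ⟨2 | 0⟩
  P={0,5}:  v_{0} + v_{5} = v_{4}  so sig = ⟨2 | 1⟩
  P={1,2}:  v_{1} + v_{2} = v_{5}  so sig = ⟨2 | 1⟩
  P={1,5}:  v_{1} + v_{5} = v_{3}  so sig = ⟨2 | 1⟩
  P={4,5}:  v_{4} + v_{5} = v_{1}  so sig = ⟨2 | 1⟩
  P={0,3}:  v_{0} + v_{3} = v_{1} + v_{4}  so sig = ⟨2 | 1 1⟩
  P={0,1}:  v_{0} + v_{1} = 2·v_{4}  so sig = ⟨2 | 2⟩
  P={2,3}:  v_{2} + v_{3} = 2·v_{5}  so sig = ⟨2 | 2⟩
  P={3,4}:  v_{3} + v_{4} = 2·v_{1}  so sig = ⟨2 | 2⟩

Signatures (|P|; sorted positive RHS coefficients), sorted:
[⟨2 | 0⟩, ⟨2 | 1⟩, ⟨2 | 1⟩, ⟨2 | 1⟩, ⟨2 | 1⟩, ⟨2 | 1 1⟩, ⟨2 | 2⟩, ⟨2 | 2⟩, ⟨2 | 2⟩]


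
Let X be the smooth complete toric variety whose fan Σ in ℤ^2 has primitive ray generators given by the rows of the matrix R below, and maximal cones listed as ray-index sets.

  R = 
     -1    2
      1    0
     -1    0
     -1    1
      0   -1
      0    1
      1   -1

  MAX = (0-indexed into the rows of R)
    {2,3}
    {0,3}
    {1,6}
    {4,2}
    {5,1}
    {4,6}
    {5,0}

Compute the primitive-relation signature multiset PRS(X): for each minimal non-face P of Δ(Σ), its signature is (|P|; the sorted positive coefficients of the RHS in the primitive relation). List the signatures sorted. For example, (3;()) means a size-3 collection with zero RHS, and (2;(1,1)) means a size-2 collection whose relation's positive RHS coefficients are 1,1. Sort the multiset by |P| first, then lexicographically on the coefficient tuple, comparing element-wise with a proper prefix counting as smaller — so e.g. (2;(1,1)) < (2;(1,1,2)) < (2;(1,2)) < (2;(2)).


The 14 primitive collections of Σ (r=7, n=2):

  P={1,2}:  v_{1} + v_{2} = 0  ⟹  sig = (2;())
  P={3,6}:  v_{3} + v_{6} = 0  ⟹  sig = (2;())
  P={4,5}:  v_{4} + v_{5} = 0  ⟹  sig = (2;())
  P={0,4}:  v_{0} + v_{4} = v_{3}  ⟹  sig = (2;(1))
  P={0,6}:  v_{0} + v_{6} = v_{5}  ⟹  sig = (2;(1))
  P={1,3}:  v_{1} + v_{3} = v_{5}  ⟹  sig = (2;(1))
  P={1,4}:  v_{1} + v_{4} = v_{6}  ⟹  sig = (2;(1))
  P={2,5}:  v_{2} + v_{5} = v_{3}  ⟹  sig = (2;(1))
  P={2,6}:  v_{2} + v_{6} = v_{4}  ⟹  sig = (2;(1))
  P={3,4}:  v_{3} + v_{4} = v_{2}  ⟹  sig = (2;(1))
  P={3,5}:  v_{3} + v_{5} = v_{0}  ⟹  sig = (2;(1))
  P={5,6}:  v_{5} + v_{6} = v_{1}  ⟹  sig = (2;(1))
  P={0,1}:  v_{0} + v_{1} = 2·v_{5}  ⟹  sig = (2;(2))
  P={0,2}:  v_{0} + v_{2} = 2·v_{3}  ⟹  sig = (2;(2))

Signatures (|P|; sorted positive RHS coefficients), sorted:
[(2;()), (2;()), (2;()), (2;(1)), (2;(1)), (2;(1)), (2;(1)), (2;(1)), (2;(1)), (2;(1)), (2;(1)), (2;(1)), (2;(2)), (2;(2))]


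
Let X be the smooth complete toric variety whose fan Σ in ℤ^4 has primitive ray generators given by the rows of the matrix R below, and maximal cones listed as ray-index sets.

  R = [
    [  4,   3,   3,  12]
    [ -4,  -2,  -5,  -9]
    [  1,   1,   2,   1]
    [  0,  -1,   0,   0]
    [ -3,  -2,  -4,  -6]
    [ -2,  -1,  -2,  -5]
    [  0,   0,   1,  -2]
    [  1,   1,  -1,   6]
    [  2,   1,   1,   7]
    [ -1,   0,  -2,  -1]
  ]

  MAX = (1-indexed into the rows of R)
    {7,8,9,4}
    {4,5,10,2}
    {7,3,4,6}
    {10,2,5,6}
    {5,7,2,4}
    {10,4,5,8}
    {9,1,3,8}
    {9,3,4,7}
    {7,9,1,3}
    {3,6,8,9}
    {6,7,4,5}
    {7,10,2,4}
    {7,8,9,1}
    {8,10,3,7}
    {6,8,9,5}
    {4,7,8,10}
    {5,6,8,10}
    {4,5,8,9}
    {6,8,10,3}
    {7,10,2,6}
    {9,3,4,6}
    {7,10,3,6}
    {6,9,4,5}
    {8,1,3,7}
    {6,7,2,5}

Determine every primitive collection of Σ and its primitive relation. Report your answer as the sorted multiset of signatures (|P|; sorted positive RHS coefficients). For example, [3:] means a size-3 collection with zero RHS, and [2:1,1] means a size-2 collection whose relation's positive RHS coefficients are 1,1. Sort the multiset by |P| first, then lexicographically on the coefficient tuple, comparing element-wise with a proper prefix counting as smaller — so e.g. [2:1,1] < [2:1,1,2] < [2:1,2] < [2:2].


21 collections generate NE(X_Σ); each relation:

  P={1,5}:  v_{1} + v_{5} = v_{8}  ⟹  sig = [2:1]
  P={3,5}:  v_{3} + v_{5} = v_{6}  ⟹  sig = [2:1]
  P={9,10}:  v_{9} + v_{10} = v_{8}  ⟹  sig = [2:1]
  P={1,6}:  v_{1} + v_{6} = v_{3} + v_{8}  ⟹  sig = [2:1,1]
  P={1,2}:  v_{1} + v_{2} = v_{7} + v_{8} + v_{10}  ⟹  sig = [2:1,1,1]
  P={2,3}:  v_{2} + v_{3} = v_{6} + v_{7} + v_{10}  ⟹  sig = [2:1,1,1]
  P={1,10}:  v_{1} + v_{10} = v_{3} + v_{7} + 2·v_{8}  ⟹  sig = [2:1,1,2]
  P={1,4}:  v_{1} + v_{4} = v_{7} + 2·v_{9}  ⟹  sig = [2:1,2]
  P={2,9}:  v_{2} + v_{9} = v_{4} + 2·v_{10}  ⟹  sig = [2:1,2]
  P={2,8}:  v_{2} + v_{8} = v_{4} + 3·v_{10}  ⟹  sig = [2:1,3]
  P={3,4,10}:  v_{3} + v_{4} + v_{10} = 0  ⟹  sig = [3:]
  P={6,7,9}:  v_{6} + v_{7} + v_{9} = 0  ⟹  sig = [3:]
  P={3,4,8}:  v_{3} + v_{4} + v_{8} = v_{9}  ⟹  sig = [3:1]
  P={4,6,10}:  v_{4} + v_{6} + v_{10} = v_{5}  ⟹  sig = [3:1]
  P={5,7,10}:  v_{5} + v_{7} + v_{10} = v_{2}  ⟹  sig = [3:1]
  P={6,7,8}:  v_{6} + v_{7} + v_{8} = v_{10}  ⟹  sig = [3:1]
  P={4,6,8}:  v_{4} + v_{6} + v_{8} = v_{5} + v_{9}  ⟹  sig = [3:1,1]
  P={5,7,9}:  v_{5} + v_{7} + v_{9} = v_{4} + v_{10}  ⟹  sig = [3:1,1]
  P={2,4,6}:  v_{2} + v_{4} + v_{6} = 2·v_{5} + v_{7}  ⟹  sig = [3:1,2]
  P={5,7,8}:  v_{5} + v_{7} + v_{8} = v_{4} + 2·v_{10}  ⟹  sig = [3:1,2]
  P={3,7,8,9}:  v_{3} + v_{7} + v_{8} + v_{9} = v_{1}  ⟹  sig = [4:1]

Hence PRS(X_Σ) =
    |P|=2: 10 collections, coeffs (1), (1), (1), (1,1), (1,1,1), (1,1,1), (1,1,2), (1,2), (1,2), (1,3)
    |P|=3: 10 collections, coeffs (), (), (1), (1), (1), (1), (1,1), (1,1), (1,2), (1,2)
    |P|=4: 1 collection, coeffs (1)
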